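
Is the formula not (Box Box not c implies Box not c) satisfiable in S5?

Unsatisfiable

1. not (Box Box not c implies Box not c), u
2. Box Box not c, u
3. not Box not c, u
4. Box not c, u
5. not c, u
6. c, v
7. Box not c, v
8. not c, v
Accessibility: uRu, uRv, vRu, vRv
Branch closes: c and not c both at v.
All branches of the tableau close; one closing branch shown above.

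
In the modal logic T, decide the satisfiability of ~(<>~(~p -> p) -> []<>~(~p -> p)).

Satisfiable

1. ~(<>~(~p -> p) -> []<>~(~p -> p)), u
2. <>~(~p -> p), u
3. ~[]<>~(~p -> p), u
4. ~(~p -> p), v
5. ~p, v
6. ~<>~(~p -> p), w
7. ~p -> p, w
8. p, w
Accessibility: uRu, uRv, uRw, vRv, wRw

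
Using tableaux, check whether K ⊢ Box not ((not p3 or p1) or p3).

Not valid

Tableau for the negation not Box not ((not p3 or p1) or p3):
1. not Box not ((not p3 or p1) or p3), u
2. (not p3 or p1) or p3, v
3. p3, v
Accessibility: uRv
The negation has an open branch (countermodel exists).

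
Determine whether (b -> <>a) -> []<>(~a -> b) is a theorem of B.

Tableau for the negation ~((b -> <>a) -> []<>(~a -> b)):
1. ~((b -> <>a) -> []<>(~a -> b)), u
2. b -> <>a, u   [~->-rule on 1]
3. ~[]<>(~a -> b), u   [~->-rule on 1]
4. <>a, u   [->-rule on 2 (branches; this branch)]
5. ~<>(~a -> b), v   [~[]-rule on 3: fresh world v, uRv]
6. ~(~a -> b), u   [~<>-rule on 5 via vRu]
7. ~a, u   [~->-rule on 6]
8. ~b, u   [~->-rule on 6]
9. ~(~a -> b), v   [~<>-rule on 5 via vRv]
10. ~a, v   [~->-rule on 9]
11. ~b, v   [~->-rule on 9]
12. a, w   [<>-rule on 4: fresh world w, uRw]
Accessibility: uRu, uRv, uRw, vRu, vRv, wRu, wRw
The negation has an open branch (countermodel exists).

Invalid (countermodel exists)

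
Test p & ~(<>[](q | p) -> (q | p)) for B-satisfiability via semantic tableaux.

No, unsatisfiable

1. p & ~(<>[](q | p) -> (q | p)), 0
2. p, 0
3. ~(<>[](q | p) -> (q | p)), 0
4. <>[](q | p), 0
5. ~(q | p), 0
6. ~q, 0
7. ~p, 0
Accessibility: 0R0
Branch closes: p and ~p both at 0.
All branches of the tableau close; one closing branch shown above.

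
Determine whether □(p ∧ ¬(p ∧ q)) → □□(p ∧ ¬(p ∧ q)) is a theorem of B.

Tableau for the negation ¬(□(p ∧ ¬(p ∧ q)) → □□(p ∧ ¬(p ∧ q))):
1. ¬(□(p ∧ ¬(p ∧ q)) → □□(p ∧ ¬(p ∧ q))), w0
2. □(p ∧ ¬(p ∧ q)), w0
3. ¬□□(p ∧ ¬(p ∧ q)), w0
4. p ∧ ¬(p ∧ q), w0
5. p, w0
6. ¬(p ∧ q), w0
7. ¬q, w0
8. ¬□(p ∧ ¬(p ∧ q)), w1
9. p ∧ ¬(p ∧ q), w1
10. p, w1
11. ¬(p ∧ q), w1
12. ¬q, w1
13. ¬(p ∧ ¬(p ∧ q)), w2
14. p ∧ q, w2
15. p, w2
16. q, w2
Accessibility: w0Rw0, w0Rw1, w1Rw0, w1Rw1, w1Rw2, w2Rw1, w2Rw2
The negation has an open branch (countermodel exists).

Invalid (countermodel exists)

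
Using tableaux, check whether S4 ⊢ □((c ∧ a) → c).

Valid in S4

Tableau for the negation ¬□((c ∧ a) → c):
1. ¬□((c ∧ a) → c), u
2. ¬((c ∧ a) → c), v   [¬□-rule on 1: fresh world v, uRv]
3. c ∧ a, v   [¬→-rule on 2]
4. ¬c, v   [¬→-rule on 2]
5. c, v   [∧-rule on 3]
6. a, v   [∧-rule on 3]
Accessibility: uRu, uRv, vRv
Branch closes: c and ¬c both at v.
All branches of the negation close; one closing branch shown above.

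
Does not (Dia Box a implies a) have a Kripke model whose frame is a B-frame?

Unsatisfiable (every branch closes)

1. not (Dia Box a implies a), w0
2. Dia Box a, w0
3. not a, w0
4. Box a, w1
5. a, w0
Accessibility: w0Rw0, w0Rw1, w1Rw0, w1Rw1
Branch closes: a and not a both at w0.
All branches of the tableau close; one closing branch shown above.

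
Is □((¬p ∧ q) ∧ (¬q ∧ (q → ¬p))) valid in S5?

Tableau for the negation ¬□((¬p ∧ q) ∧ (¬q ∧ (q → ¬p))):
1. ¬□((¬p ∧ q) ∧ (¬q ∧ (q → ¬p))), u
2. ¬((¬p ∧ q) ∧ (¬q ∧ (q → ¬p))), v
3. ¬(¬q ∧ (q → ¬p)), v
4. ¬(q → ¬p), v
5. q, v
6. p, v
Accessibility: uRu, uRv, vRu, vRv
The negation has an open branch (countermodel exists).

No, not valid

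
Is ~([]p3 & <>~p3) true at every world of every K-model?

Valid in K

Tableau for the negation []p3 & <>~p3:
1. []p3 & <>~p3, 0
2. []p3, 0   [&-rule on 1]
3. <>~p3, 0   [&-rule on 1]
4. ~p3, 1   [<>-rule on 3: fresh world 1, 0R1]
5. p3, 1   [[]-rule on 2 via 0R1]
Accessibility: 0R1
Branch closes: p3 and ~p3 both at 1.
Every branch of the negation's tableau closes; the branch above is one of them.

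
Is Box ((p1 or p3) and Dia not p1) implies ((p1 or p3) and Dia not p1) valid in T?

Tableau for the negation not (Box ((p1 or p3) and Dia not p1) implies ((p1 or p3) and Dia not p1)):
1. not (Box ((p1 or p3) and Dia not p1) implies ((p1 or p3) and Dia not p1)), 0
2. Box ((p1 or p3) and Dia not p1), 0
3. not ((p1 or p3) and Dia not p1), 0
4. (p1 or p3) and Dia not p1, 0
5. p1 or p3, 0
6. Dia not p1, 0
7. not Dia not p1, 0
8. p1, 0
9. p3, 0
10. not p1, 1
11. (p1 or p3) and Dia not p1, 1
12. p1 or p3, 1
13. Dia not p1, 1
14. p1, 1
Accessibility: 0R0, 0R1, 1R1
Branch closes: p1 and not p1 both at 1.
Every branch of the negation's tableau closes; the branch above is one of them.

Valid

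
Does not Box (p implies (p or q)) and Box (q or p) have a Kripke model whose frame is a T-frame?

1. not Box (p implies (p or q)) and Box (q or p), u
2. not Box (p implies (p or q)), u   [and-rule on 1]
3. Box (q or p), u   [and-rule on 1]
4. q or p, u   [Box-rule on 3 via uRu]
5. p, u   [or-rule on 4 (branches; this branch)]
6. not (p implies (p or q)), v   [neg-Box-rule on 2: fresh world v, uRv]
7. p, v   [neg-implies-rule on 6]
8. not (p or q), v   [neg-implies-rule on 6]
9. not p, v   [neg-or-rule on 8]
10. not q, v   [neg-or-rule on 8]
Accessibility: uRu, uRv, vRv
Branch closes: p and not p both at v.
Every branch closes; the branch above is one of them.

Unsatisfiable (every branch closes)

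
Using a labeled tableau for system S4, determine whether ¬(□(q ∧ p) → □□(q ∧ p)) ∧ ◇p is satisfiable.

1. ¬(□(q ∧ p) → □□(q ∧ p)) ∧ ◇p, 0
2. ¬(□(q ∧ p) → □□(q ∧ p)), 0   [∧-rule on 1]
3. ◇p, 0   [∧-rule on 1]
4. □(q ∧ p), 0   [¬→-rule on 2]
5. ¬□□(q ∧ p), 0   [¬→-rule on 2]
6. q ∧ p, 0   [□-rule on 4 via 0R0]
7. q, 0   [∧-rule on 6]
8. p, 0   [∧-rule on 6]
9. p, 1   [◇-rule on 3: fresh world 1, 0R1]
10. q ∧ p, 1   [□-rule on 4 via 0R1]
11. q, 1   [∧-rule on 10]
12. ¬□(q ∧ p), 2   [¬□-rule on 5: fresh world 2, 0R2]
13. q ∧ p, 2   [□-rule on 4 via 0R2]
14. q, 2   [∧-rule on 13]
15. p, 2   [∧-rule on 13]
16. ¬(q ∧ p), 3   [¬□-rule on 12: fresh world 3, 2R3]
17. q ∧ p, 3   [□-rule on 4 via 0R3]
18. q, 3   [∧-rule on 17]
19. p, 3   [∧-rule on 17]
20. ¬p, 3   [¬∧-rule on 16 (branches; this branch)]
Accessibility: 0R0, 0R1, 0R2, 0R3, 1R1, 2R2, 2R3, 3R3
Branch closes: p and ¬p both at 3.
(One branch shown.) All branches close.

No, unsatisfiable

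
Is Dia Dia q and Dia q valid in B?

Tableau for the negation not (Dia Dia q and Dia q):
1. not (Dia Dia q and Dia q), u
2. not Dia q, u
3. not q, u
Accessibility: uRu
The negation has an open branch (countermodel exists).

No, not valid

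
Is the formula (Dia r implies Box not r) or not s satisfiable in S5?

Satisfiable (open branch found)

1. (Dia r implies Box not r) or not s, 0
2. not s, 0   [or-rule on 1 (branches; this branch)]
Accessibility: 0R0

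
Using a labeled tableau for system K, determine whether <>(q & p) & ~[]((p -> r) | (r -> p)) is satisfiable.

1. <>(q & p) & ~[]((p -> r) | (r -> p)), 0
2. <>(q & p), 0
3. ~[]((p -> r) | (r -> p)), 0
4. q & p, 1
5. q, 1
6. p, 1
7. ~((p -> r) | (r -> p)), 2
8. ~(p -> r), 2
9. ~(r -> p), 2
10. p, 2
11. ~r, 2
12. r, 2
13. ~p, 2
Accessibility: 0R1, 0R2
Branch closes: r and ~r both at 2.
(One branch shown.) All branches close.

Unsatisfiable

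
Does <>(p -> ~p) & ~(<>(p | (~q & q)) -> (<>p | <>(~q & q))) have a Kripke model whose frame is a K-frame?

1. <>(p -> ~p) & ~(<>(p | (~q & q)) -> (<>p | <>(~q & q))), w0
2. <>(p -> ~p), w0   [&-rule on 1]
3. ~(<>(p | (~q & q)) -> (<>p | <>(~q & q))), w0   [&-rule on 1]
4. <>(p | (~q & q)), w0   [~->-rule on 3]
5. ~(<>p | <>(~q & q)), w0   [~->-rule on 3]
6. ~<>p, w0   [~|-rule on 5]
7. ~<>(~q & q), w0   [~|-rule on 5]
8. p -> ~p, w1   [<>-rule on 2: fresh world w1, w0Rw1]
9. ~p, w1   [~<>-rule on 6 via w0Rw1]
10. ~(~q & q), w1   [~<>-rule on 7 via w0Rw1]
11. ~q, w1   [~&-rule on 10 (branches; this branch)]
12. p | (~q & q), w2   [<>-rule on 4: fresh world w2, w0Rw2]
13. ~p, w2   [~<>-rule on 6 via w0Rw2]
14. ~(~q & q), w2   [~<>-rule on 7 via w0Rw2]
15. ~q & q, w2   [|-rule on 12 (branches; this branch)]
16. ~q, w2   [&-rule on 15]
17. q, w2   [&-rule on 15]
Accessibility: w0Rw1, w0Rw2
Branch closes: q and ~q both at w2.
Every branch closes; the branch above is one of them.

Unsatisfiable (every branch closes)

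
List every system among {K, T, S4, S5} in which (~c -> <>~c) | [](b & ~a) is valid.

T-tableau for the negation ~((~c -> <>~c) | [](b & ~a)):
1. ~((~c -> <>~c) | [](b & ~a)), u
2. ~(~c -> <>~c), u
3. ~[](b & ~a), u
4. ~c, u
5. ~<>~c, u
6. c, u
Accessibility: uRu
Branch closes: c and ~c both at u.
Every branch closes (one shown): valid in T, hence also in S4, S5 (every theorem of T is a theorem of S4 and S5).
K-tableau for the negation ~((~c -> <>~c) | [](b & ~a)):
1. ~((~c -> <>~c) | [](b & ~a)), u
2. ~(~c -> <>~c), u
3. ~[](b & ~a), u
4. ~c, u
5. ~<>~c, u
6. ~(b & ~a), v
7. c, v
8. a, v
Accessibility: uRv
Complete open branch: countermodel on a K-frame, so not valid in K.

T, S4, S5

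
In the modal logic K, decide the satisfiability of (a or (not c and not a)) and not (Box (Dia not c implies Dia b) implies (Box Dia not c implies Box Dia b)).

1. (a or (not c and not a)) and not (Box (Dia not c implies Dia b) implies (Box Dia not c implies Box Dia b)), u
2. a or (not c and not a), u
3. not (Box (Dia not c implies Dia b) implies (Box Dia not c implies Box Dia b)), u
4. Box (Dia not c implies Dia b), u
5. not (Box Dia not c implies Box Dia b), u
6. Box Dia not c, u
7. not Box Dia b, u
8. not c and not a, u
9. not c, u
10. not a, u
11. not Dia b, v
12. Dia not c implies Dia b, v
13. Dia not c, v
14. Dia b, v
15. not c, w
16. not b, w
17. b, x
18. not b, x
Accessibility: uRv, vRw, vRx
Branch closes: b and not b both at x.
Every branch closes; the branch above is one of them.

Unsatisfiable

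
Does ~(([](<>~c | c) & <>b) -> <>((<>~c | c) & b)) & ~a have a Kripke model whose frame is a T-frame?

1. ~(([](<>~c | c) & <>b) -> <>((<>~c | c) & b)) & ~a, u
2. ~(([](<>~c | c) & <>b) -> <>((<>~c | c) & b)), u   [&-rule on 1]
3. ~a, u   [&-rule on 1]
4. [](<>~c | c) & <>b, u   [~->-rule on 2]
5. ~<>((<>~c | c) & b), u   [~->-rule on 2]
6. [](<>~c | c), u   [&-rule on 4]
7. <>b, u   [&-rule on 4]
8. ~((<>~c | c) & b), u   [~<>-rule on 5 via uRu]
9. <>~c | c, u   [[]-rule on 6 via uRu]
10. ~b, u   [~&-rule on 8 (branches; this branch)]
11. c, u   [|-rule on 9 (branches; this branch)]
12. b, v   [<>-rule on 7: fresh world v, uRv]
13. ~((<>~c | c) & b), v   [~<>-rule on 5 via uRv]
14. <>~c | c, v   [[]-rule on 6 via uRv]
15. ~(<>~c | c), v   [~&-rule on 13 (branches; this branch)]
16. ~<>~c, v   [~|-rule on 15]
17. ~c, v   [~|-rule on 15]
18. c, v   [~<>-rule on 16 via vRv]
Accessibility: uRu, uRv, vRv
Branch closes: c and ~c both at v.
(One branch shown.) All branches close.

No, unsatisfiable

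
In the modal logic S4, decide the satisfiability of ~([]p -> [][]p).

Unsatisfiable

1. ~([]p -> [][]p), w0
2. []p, w0   [~->-rule on 1]
3. ~[][]p, w0   [~->-rule on 1]
4. p, w0   [[]-rule on 2 via w0Rw0]
5. ~[]p, w1   [~[]-rule on 3: fresh world w1, w0Rw1]
6. p, w1   [[]-rule on 2 via w0Rw1]
7. ~p, w2   [~[]-rule on 5: fresh world w2, w1Rw2]
8. p, w2   [[]-rule on 2 via w0Rw2]
Accessibility: w0Rw0, w0Rw1, w0Rw2, w1Rw1, w1Rw2, w2Rw2
Branch closes: p and ~p both at w2.
All branches of the tableau close; one closing branch shown above.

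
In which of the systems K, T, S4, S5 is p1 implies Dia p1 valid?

T-tableau for the negation not (p1 implies Dia p1):
1. not (p1 implies Dia p1), 0
2. p1, 0
3. not Dia p1, 0
4. not p1, 0
Accessibility: 0R0
Branch closes: p1 and not p1 both at 0.
Every branch closes (one shown): valid in T, hence also in S4, S5 (every theorem of T is a theorem of S4 and S5).
K-tableau for the negation not (p1 implies Dia p1):
1. not (p1 implies Dia p1), 0
2. p1, 0
3. not Dia p1, 0
Complete open branch: countermodel on a K-frame, so not valid in K.

T, S4, S5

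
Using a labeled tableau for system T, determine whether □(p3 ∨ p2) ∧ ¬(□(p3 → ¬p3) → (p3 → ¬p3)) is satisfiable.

1. □(p3 ∨ p2) ∧ ¬(□(p3 → ¬p3) → (p3 → ¬p3)), u
2. □(p3 ∨ p2), u   [∧-rule on 1]
3. ¬(□(p3 → ¬p3) → (p3 → ¬p3)), u   [∧-rule on 1]
4. □(p3 → ¬p3), u   [¬→-rule on 3]
5. ¬(p3 → ¬p3), u   [¬→-rule on 3]
6. p3, u   [¬→-rule on 5]
7. p3 ∨ p2, u   [□-rule on 2 via uRu]
8. p3 → ¬p3, u   [□-rule on 4 via uRu]
9. p2, u   [∨-rule on 7 (branches; this branch)]
10. ¬p3, u   [→-rule on 8 (branches; this branch)]
Accessibility: uRu
Branch closes: p3 and ¬p3 both at u.
Every branch closes; the branch above is one of them.

Unsatisfiable (every branch closes)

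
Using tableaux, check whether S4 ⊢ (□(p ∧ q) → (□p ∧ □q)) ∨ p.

Yes, valid

Tableau for the negation ¬((□(p ∧ q) → (□p ∧ □q)) ∨ p):
1. ¬((□(p ∧ q) → (□p ∧ □q)) ∨ p), u
2. ¬(□(p ∧ q) → (□p ∧ □q)), u
3. ¬p, u
4. □(p ∧ q), u
5. ¬(□p ∧ □q), u
6. p ∧ q, u
7. p, u
8. q, u
Accessibility: uRu
Branch closes: p and ¬p both at u.
Every branch of the negation's tableau closes; the branch above is one of them.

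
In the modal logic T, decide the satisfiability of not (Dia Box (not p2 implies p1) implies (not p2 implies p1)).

1. not (Dia Box (not p2 implies p1) implies (not p2 implies p1)), 0
2. Dia Box (not p2 implies p1), 0
3. not (not p2 implies p1), 0
4. not p2, 0
5. not p1, 0
6. Box (not p2 implies p1), 1
7. not p2 implies p1, 1
8. p1, 1
Accessibility: 0R0, 0R1, 1R1

Satisfiable (open branch found)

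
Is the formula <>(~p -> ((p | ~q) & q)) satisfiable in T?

Satisfiable (open branch found)

1. <>(~p -> ((p | ~q) & q)), u
2. ~p -> ((p | ~q) & q), v   [<>-rule on 1: fresh world v, uRv]
3. (p | ~q) & q, v   [->-rule on 2 (branches; this branch)]
4. p | ~q, v   [&-rule on 3]
5. q, v   [&-rule on 3]
6. p, v   [|-rule on 4 (branches; this branch)]
Accessibility: uRu, uRv, vRv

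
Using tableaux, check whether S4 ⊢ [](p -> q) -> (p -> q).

Tableau for the negation ~([](p -> q) -> (p -> q)):
1. ~([](p -> q) -> (p -> q)), u
2. [](p -> q), u
3. ~(p -> q), u
4. p, u
5. ~q, u
6. p -> q, u
7. q, u
Accessibility: uRu
Branch closes: q and ~q both at u.
Every branch of the negation's tableau closes; the branch above is one of them.

Valid in S4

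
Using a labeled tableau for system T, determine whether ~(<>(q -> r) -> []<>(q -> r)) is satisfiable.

Yes, satisfiable

1. ~(<>(q -> r) -> []<>(q -> r)), 0
2. <>(q -> r), 0
3. ~[]<>(q -> r), 0
4. q -> r, 1
5. r, 1
6. ~<>(q -> r), 2
7. ~(q -> r), 2
8. q, 2
9. ~r, 2
Accessibility: 0R0, 0R1, 0R2, 1R1, 2R2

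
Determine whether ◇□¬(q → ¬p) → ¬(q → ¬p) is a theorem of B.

Tableau for the negation ¬(◇□¬(q → ¬p) → ¬(q → ¬p)):
1. ¬(◇□¬(q → ¬p) → ¬(q → ¬p)), u
2. ◇□¬(q → ¬p), u   [¬→-rule on 1]
3. q → ¬p, u   [¬→-rule on 1]
4. ¬p, u   [→-rule on 3 (branches; this branch)]
5. □¬(q → ¬p), v   [◇-rule on 2: fresh world v, uRv]
6. ¬(q → ¬p), u   [□-rule on 5 via vRu]
7. q, u   [¬→-rule on 6]
8. p, u   [¬→-rule on 6]
Accessibility: uRu, uRv, vRu, vRv
Branch closes: p and ¬p both at u.
All branches of the negation close; one closing branch shown above.

Yes, valid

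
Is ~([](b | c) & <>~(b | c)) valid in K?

Valid in K

Tableau for the negation [](b | c) & <>~(b | c):
1. [](b | c) & <>~(b | c), u
2. [](b | c), u
3. <>~(b | c), u
4. ~(b | c), v
5. ~b, v
6. ~c, v
7. b | c, v
8. c, v
Accessibility: uRv
Branch closes: c and ~c both at v.
Every branch of the negation's tableau closes; the branch above is one of them.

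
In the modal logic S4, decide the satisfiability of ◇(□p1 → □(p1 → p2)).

Satisfiable

1. ◇(□p1 → □(p1 → p2)), w0
2. □p1 → □(p1 → p2), w1   [◇-rule on 1: fresh world w1, w0Rw1]
3. □(p1 → p2), w1   [→-rule on 2 (branches; this branch)]
4. p1 → p2, w1   [□-rule on 3 via w1Rw1]
5. p2, w1   [→-rule on 4 (branches; this branch)]
Accessibility: w0Rw0, w0Rw1, w1Rw1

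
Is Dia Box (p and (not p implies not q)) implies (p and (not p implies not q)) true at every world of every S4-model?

No, not valid

Tableau for the negation not (Dia Box (p and (not p implies not q)) implies (p and (not p implies not q))):
1. not (Dia Box (p and (not p implies not q)) implies (p and (not p implies not q))), 0
2. Dia Box (p and (not p implies not q)), 0
3. not (p and (not p implies not q)), 0
4. not (not p implies not q), 0
5. not p, 0
6. q, 0
7. Box (p and (not p implies not q)), 1
8. p and (not p implies not q), 1
9. p, 1
10. not p implies not q, 1
11. not q, 1
Accessibility: 0R0, 0R1, 1R1
The negation has an open branch (countermodel exists).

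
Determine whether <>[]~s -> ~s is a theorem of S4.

Tableau for the negation ~(<>[]~s -> ~s):
1. ~(<>[]~s -> ~s), w0
2. <>[]~s, w0
3. s, w0
4. []~s, w1
5. ~s, w1
Accessibility: w0Rw0, w0Rw1, w1Rw1
The negation has an open branch (countermodel exists).

Invalid (countermodel exists)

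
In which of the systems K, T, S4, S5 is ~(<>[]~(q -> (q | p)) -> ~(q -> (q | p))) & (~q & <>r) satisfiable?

K

T-tableau for the formula:
1. ~(<>[]~(q -> (q | p)) -> ~(q -> (q | p))) & (~q & <>r), u
2. ~(<>[]~(q -> (q | p)) -> ~(q -> (q | p))), u
3. ~q & <>r, u
4. <>[]~(q -> (q | p)), u
5. q -> (q | p), u
6. ~q, u
7. <>r, u
8. q | p, u
9. p, u
10. []~(q -> (q | p)), v
11. ~(q -> (q | p)), v
12. q, v
13. ~(q | p), v
14. ~q, v
15. ~p, v
Accessibility: uRu, uRv, vRv
Branch closes: q and ~q both at v.
Every branch closes (one shown): unsatisfiable in T, hence also in S4, S5 (every S4/S5-frame is a T-frame).
K-tableau for the formula:
1. ~(<>[]~(q -> (q | p)) -> ~(q -> (q | p))) & (~q & <>r), u
2. ~(<>[]~(q -> (q | p)) -> ~(q -> (q | p))), u
3. ~q & <>r, u
4. <>[]~(q -> (q | p)), u
5. q -> (q | p), u
6. ~q, u
7. <>r, u
8. q | p, u
9. p, u
10. []~(q -> (q | p)), v
11. r, w
Accessibility: uRv, uRw
Complete open branch: satisfiable in K.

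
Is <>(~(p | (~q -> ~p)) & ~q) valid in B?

Invalid (countermodel exists)

Tableau for the negation ~<>(~(p | (~q -> ~p)) & ~q):
1. ~<>(~(p | (~q -> ~p)) & ~q), 0
2. ~(~(p | (~q -> ~p)) & ~q), 0
3. q, 0
Accessibility: 0R0
The negation has an open branch (countermodel exists).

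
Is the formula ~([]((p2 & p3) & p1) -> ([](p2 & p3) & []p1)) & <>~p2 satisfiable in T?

1. ~([]((p2 & p3) & p1) -> ([](p2 & p3) & []p1)) & <>~p2, 0
2. ~([]((p2 & p3) & p1) -> ([](p2 & p3) & []p1)), 0
3. <>~p2, 0
4. []((p2 & p3) & p1), 0
5. ~([](p2 & p3) & []p1), 0
6. (p2 & p3) & p1, 0
7. p2 & p3, 0
8. p1, 0
9. p2, 0
10. p3, 0
11. ~[]p1, 0
12. ~p2, 1
13. (p2 & p3) & p1, 1
14. p2 & p3, 1
15. p1, 1
16. p2, 1
17. p3, 1
Accessibility: 0R0, 0R1, 1R1
Branch closes: p2 and ~p2 both at 1.
Every branch closes; the branch above is one of them.

Unsatisfiable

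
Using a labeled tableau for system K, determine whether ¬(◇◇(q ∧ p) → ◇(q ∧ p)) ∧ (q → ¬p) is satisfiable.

1. ¬(◇◇(q ∧ p) → ◇(q ∧ p)) ∧ (q → ¬p), u
2. ¬(◇◇(q ∧ p) → ◇(q ∧ p)), u
3. q → ¬p, u
4. ◇◇(q ∧ p), u
5. ¬◇(q ∧ p), u
6. ¬p, u
7. ◇(q ∧ p), v
8. ¬(q ∧ p), v
9. ¬p, v
10. q ∧ p, w
11. q, w
12. p, w
Accessibility: uRv, vRw

Satisfiable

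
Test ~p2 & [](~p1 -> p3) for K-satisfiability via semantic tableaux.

Satisfiable (open branch found)

1. ~p2 & [](~p1 -> p3), w0
2. ~p2, w0
3. [](~p1 -> p3), w0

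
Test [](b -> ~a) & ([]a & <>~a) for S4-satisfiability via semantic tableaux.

Unsatisfiable (every branch closes)

1. [](b -> ~a) & ([]a & <>~a), w0
2. [](b -> ~a), w0   [&-rule on 1]
3. []a & <>~a, w0   [&-rule on 1]
4. []a, w0   [&-rule on 3]
5. <>~a, w0   [&-rule on 3]
6. b -> ~a, w0   [[]-rule on 2 via w0Rw0]
7. a, w0   [[]-rule on 4 via w0Rw0]
8. ~b, w0   [->-rule on 6 (branches; this branch)]
9. ~a, w1   [<>-rule on 5: fresh world w1, w0Rw1]
10. b -> ~a, w1   [[]-rule on 2 via w0Rw1]
11. a, w1   [[]-rule on 4 via w0Rw1]
Accessibility: w0Rw0, w0Rw1, w1Rw1
Branch closes: a and ~a both at w1.
All branches of the tableau close; one closing branch shown above.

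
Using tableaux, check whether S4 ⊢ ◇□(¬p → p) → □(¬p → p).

Invalid (countermodel exists)

Tableau for the negation ¬(◇□(¬p → p) → □(¬p → p)):
1. ¬(◇□(¬p → p) → □(¬p → p)), 0
2. ◇□(¬p → p), 0
3. ¬□(¬p → p), 0
4. □(¬p → p), 1
5. ¬p → p, 1
6. p, 1
7. ¬(¬p → p), 2
8. ¬p, 2
Accessibility: 0R0, 0R1, 0R2, 1R1, 2R2
The negation has an open branch (countermodel exists).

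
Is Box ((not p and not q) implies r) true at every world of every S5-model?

Tableau for the negation not Box ((not p and not q) implies r):
1. not Box ((not p and not q) implies r), w0
2. not ((not p and not q) implies r), w1   [neg-Box-rule on 1: fresh world w1, w0Rw1]
3. not p and not q, w1   [neg-implies-rule on 2]
4. not r, w1   [neg-implies-rule on 2]
5. not p, w1   [and-rule on 3]
6. not q, w1   [and-rule on 3]
Accessibility: w0Rw0, w0Rw1, w1Rw0, w1Rw1
The negation has an open branch (countermodel exists).

Invalid (countermodel exists)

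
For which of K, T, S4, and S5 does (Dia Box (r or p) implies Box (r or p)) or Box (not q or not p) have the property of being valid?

S5

S5-tableau for the negation not ((Dia Box (r or p) implies Box (r or p)) or Box (not q or not p)):
1. not ((Dia Box (r or p) implies Box (r or p)) or Box (not q or not p)), 0
2. not (Dia Box (r or p) implies Box (r or p)), 0
3. not Box (not q or not p), 0
4. Dia Box (r or p), 0
5. not Box (r or p), 0
6. not (not q or not p), 1
7. q, 1
8. p, 1
9. Box (r or p), 2
10. r or p, 0
11. r or p, 1
12. r or p, 2
13. p, 0
14. p, 2
15. not (r or p), 3
16. not r, 3
17. not p, 3
18. r or p, 3
19. p, 3
Accessibility: 0R0, 0R1, 0R2, 0R3, 1R0, 1R1, 1R2, 1R3, 2R0, 2R1, 2R2, 2R3, 3R0, 3R1, 3R2, 3R3
Branch closes: p and not p both at 3.
Every branch closes (one shown): valid in S5.
S4-tableau for the negation not ((Dia Box (r or p) implies Box (r or p)) or Box (not q or not p)):
1. not ((Dia Box (r or p) implies Box (r or p)) or Box (not q or not p)), 0
2. not (Dia Box (r or p) implies Box (r or p)), 0
3. not Box (not q or not p), 0
4. Dia Box (r or p), 0
5. not Box (r or p), 0
6. not (not q or not p), 1
7. q, 1
8. p, 1
9. Box (r or p), 2
10. r or p, 2
11. p, 2
12. not (r or p), 3
13. not r, 3
14. not p, 3
Accessibility: 0R0, 0R1, 0R2, 0R3, 1R1, 2R2, 3R3
Complete open branch: countermodel on an S4-frame, so not valid in S4, nor in K, T (the same frame is also a K-frame and a T-frame).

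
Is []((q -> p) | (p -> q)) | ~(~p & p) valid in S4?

Tableau for the negation ~([]((q -> p) | (p -> q)) | ~(~p & p)):
1. ~([]((q -> p) | (p -> q)) | ~(~p & p)), u
2. ~[]((q -> p) | (p -> q)), u
3. ~p & p, u
4. ~p, u
5. p, u
Accessibility: uRu
Branch closes: p and ~p both at u.
All branches of the negation close; one closing branch shown above.

Valid in S4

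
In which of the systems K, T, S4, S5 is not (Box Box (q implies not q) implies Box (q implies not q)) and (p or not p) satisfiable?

K

K-tableau for the formula:
1. not (Box Box (q implies not q) implies Box (q implies not q)) and (p or not p), w0
2. not (Box Box (q implies not q) implies Box (q implies not q)), w0
3. p or not p, w0
4. Box Box (q implies not q), w0
5. not Box (q implies not q), w0
6. not p, w0
7. not (q implies not q), w1
8. q, w1
9. Box (q implies not q), w1
Accessibility: w0Rw1
Complete open branch: satisfiable in K.
T-tableau for the formula:
1. not (Box Box (q implies not q) implies Box (q implies not q)) and (p or not p), w0
2. not (Box Box (q implies not q) implies Box (q implies not q)), w0
3. p or not p, w0
4. Box Box (q implies not q), w0
5. not Box (q implies not q), w0
6. Box (q implies not q), w0
7. q implies not q, w0
8. not p, w0
9. not q, w0
10. not (q implies not q), w1
11. q, w1
12. Box (q implies not q), w1
13. q implies not q, w1
14. not q, w1
Accessibility: w0Rw0, w0Rw1, w1Rw1
Branch closes: q and not q both at w1.
Every branch closes (one shown): unsatisfiable in T, hence also in S4, S5 (every S4/S5-frame is a T-frame).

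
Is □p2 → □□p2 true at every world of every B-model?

Tableau for the negation ¬(□p2 → □□p2):
1. ¬(□p2 → □□p2), u
2. □p2, u   [¬→-rule on 1]
3. ¬□□p2, u   [¬→-rule on 1]
4. p2, u   [□-rule on 2 via uRu]
5. ¬□p2, v   [¬□-rule on 3: fresh world v, uRv]
6. p2, v   [□-rule on 2 via uRv]
7. ¬p2, w   [¬□-rule on 5: fresh world w, vRw]
Accessibility: uRu, uRv, vRu, vRv, vRw, wRv, wRw
The negation has an open branch (countermodel exists).

Invalid (countermodel exists)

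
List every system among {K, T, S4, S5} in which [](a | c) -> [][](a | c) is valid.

S4, S5

S4-tableau for the negation ~([](a | c) -> [][](a | c)):
1. ~([](a | c) -> [][](a | c)), 0
2. [](a | c), 0
3. ~[][](a | c), 0
4. a | c, 0
5. c, 0
6. ~[](a | c), 1
7. a | c, 1
8. c, 1
9. ~(a | c), 2
10. ~a, 2
11. ~c, 2
12. a | c, 2
13. c, 2
Accessibility: 0R0, 0R1, 0R2, 1R1, 1R2, 2R2
Branch closes: c and ~c both at 2.
Every branch closes (one shown): valid in S4, hence also in S5 (every theorem of S4 is a theorem of S5).
T-tableau for the negation ~([](a | c) -> [][](a | c)):
1. ~([](a | c) -> [][](a | c)), 0
2. [](a | c), 0
3. ~[][](a | c), 0
4. a | c, 0
5. c, 0
6. ~[](a | c), 1
7. a | c, 1
8. c, 1
9. ~(a | c), 2
10. ~a, 2
11. ~c, 2
Accessibility: 0R0, 0R1, 1R1, 1R2, 2R2
Complete open branch: countermodel on a T-frame, so not valid in T, nor in K (the same frame is also a K-frame).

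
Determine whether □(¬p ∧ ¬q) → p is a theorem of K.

Not valid

Tableau for the negation ¬(□(¬p ∧ ¬q) → p):
1. ¬(□(¬p ∧ ¬q) → p), u
2. □(¬p ∧ ¬q), u
3. ¬p, u
The negation has an open branch (countermodel exists).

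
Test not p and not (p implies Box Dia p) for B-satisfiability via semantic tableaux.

1. not p and not (p implies Box Dia p), u
2. not p, u
3. not (p implies Box Dia p), u
4. p, u
5. not Box Dia p, u
Accessibility: uRu
Branch closes: p and not p both at u.
All branches of the tableau close; one closing branch shown above.

No, unsatisfiable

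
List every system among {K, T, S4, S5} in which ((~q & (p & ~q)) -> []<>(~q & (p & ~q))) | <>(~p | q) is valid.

K-tableau for the negation ~(((~q & (p & ~q)) -> []<>(~q & (p & ~q))) | <>(~p | q)):
1. ~(((~q & (p & ~q)) -> []<>(~q & (p & ~q))) | <>(~p | q)), u
2. ~((~q & (p & ~q)) -> []<>(~q & (p & ~q))), u   [~|-rule on 1]
3. ~<>(~p | q), u   [~|-rule on 1]
4. ~q & (p & ~q), u   [~->-rule on 2]
5. ~[]<>(~q & (p & ~q)), u   [~->-rule on 2]
6. ~q, u   [&-rule on 4]
7. p & ~q, u   [&-rule on 4]
8. p, u   [&-rule on 7]
9. ~<>(~q & (p & ~q)), v   [~[]-rule on 5: fresh world v, uRv]
10. ~(~p | q), v   [~<>-rule on 3 via uRv]
11. p, v   [~|-rule on 10]
12. ~q, v   [~|-rule on 10]
Accessibility: uRv
Complete open branch: countermodel on a K-frame, so not valid in K.
T-tableau for the negation ~(((~q & (p & ~q)) -> []<>(~q & (p & ~q))) | <>(~p | q)):
1. ~(((~q & (p & ~q)) -> []<>(~q & (p & ~q))) | <>(~p | q)), u
2. ~((~q & (p & ~q)) -> []<>(~q & (p & ~q))), u   [~|-rule on 1]
3. ~<>(~p | q), u   [~|-rule on 1]
4. ~q & (p & ~q), u   [~->-rule on 2]
5. ~[]<>(~q & (p & ~q)), u   [~->-rule on 2]
6. ~q, u   [&-rule on 4]
7. p & ~q, u   [&-rule on 4]
8. p, u   [&-rule on 7]
9. ~(~p | q), u   [~<>-rule on 3 via uRu]
10. ~<>(~q & (p & ~q)), v   [~[]-rule on 5: fresh world v, uRv]
11. ~(~p | q), v   [~<>-rule on 3 via uRv]
12. p, v   [~|-rule on 11]
13. ~q, v   [~|-rule on 11]
14. ~(~q & (p & ~q)), v   [~<>-rule on 10 via vRv]
15. ~(p & ~q), v   [~&-rule on 14 (branches; this branch)]
16. q, v   [~&-rule on 15 (branches; this branch)]
Accessibility: uRu, uRv, vRv
Branch closes: q and ~q both at v.
Every branch closes (one shown): valid in T, hence also in S4, S5 (every theorem of T is a theorem of S4 and S5).

T, S4, S5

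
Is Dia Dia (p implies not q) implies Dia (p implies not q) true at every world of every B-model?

No, not valid

Tableau for the negation not (Dia Dia (p implies not q) implies Dia (p implies not q)):
1. not (Dia Dia (p implies not q) implies Dia (p implies not q)), w0
2. Dia Dia (p implies not q), w0
3. not Dia (p implies not q), w0
4. not (p implies not q), w0
5. p, w0
6. q, w0
7. Dia (p implies not q), w1
8. not (p implies not q), w1
9. p, w1
10. q, w1
11. p implies not q, w2
12. not q, w2
Accessibility: w0Rw0, w0Rw1, w1Rw0, w1Rw1, w1Rw2, w2Rw1, w2Rw2
The negation has an open branch (countermodel exists).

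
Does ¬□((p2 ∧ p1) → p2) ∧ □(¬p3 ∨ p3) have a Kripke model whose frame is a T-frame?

1. ¬□((p2 ∧ p1) → p2) ∧ □(¬p3 ∨ p3), u
2. ¬□((p2 ∧ p1) → p2), u
3. □(¬p3 ∨ p3), u
4. ¬p3 ∨ p3, u
5. p3, u
6. ¬((p2 ∧ p1) → p2), v
7. p2 ∧ p1, v
8. ¬p2, v
9. p2, v
10. p1, v
Accessibility: uRu, uRv, vRv
Branch closes: p2 and ¬p2 both at v.
(One branch shown.) All branches close.

Unsatisfiable (every branch closes)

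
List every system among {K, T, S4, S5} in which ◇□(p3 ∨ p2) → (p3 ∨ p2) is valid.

S5

S4-tableau for the negation ¬(◇□(p3 ∨ p2) → (p3 ∨ p2)):
1. ¬(◇□(p3 ∨ p2) → (p3 ∨ p2)), u
2. ◇□(p3 ∨ p2), u   [¬→-rule on 1]
3. ¬(p3 ∨ p2), u   [¬→-rule on 1]
4. ¬p3, u   [¬∨-rule on 3]
5. ¬p2, u   [¬∨-rule on 3]
6. □(p3 ∨ p2), v   [◇-rule on 2: fresh world v, uRv]
7. p3 ∨ p2, v   [□-rule on 6 via vRv]
8. p2, v   [∨-rule on 7 (branches; this branch)]
Accessibility: uRu, uRv, vRv
Complete open branch: countermodel on an S4-frame, so not valid in S4, nor in K, T (the same frame is also a K-frame and a T-frame).
S5-tableau for the negation ¬(◇□(p3 ∨ p2) → (p3 ∨ p2)):
1. ¬(◇□(p3 ∨ p2) → (p3 ∨ p2)), u
2. ◇□(p3 ∨ p2), u   [¬→-rule on 1]
3. ¬(p3 ∨ p2), u   [¬→-rule on 1]
4. ¬p3, u   [¬∨-rule on 3]
5. ¬p2, u   [¬∨-rule on 3]
6. □(p3 ∨ p2), v   [◇-rule on 2: fresh world v, uRv]
7. p3 ∨ p2, u   [□-rule on 6 via vRu]
8. p3 ∨ p2, v   [□-rule on 6 via vRv]
9. p2, u   [∨-rule on 7 (branches; this branch)]
Accessibility: uRu, uRv, vRu, vRv
Branch closes: p2 and ¬p2 both at u.
Every branch closes (one shown): valid in S5.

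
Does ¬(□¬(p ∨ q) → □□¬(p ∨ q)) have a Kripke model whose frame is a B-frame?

1. ¬(□¬(p ∨ q) → □□¬(p ∨ q)), u
2. □¬(p ∨ q), u   [¬→-rule on 1]
3. ¬□□¬(p ∨ q), u   [¬→-rule on 1]
4. ¬(p ∨ q), u   [□-rule on 2 via uRu]
5. ¬p, u   [¬∨-rule on 4]
6. ¬q, u   [¬∨-rule on 4]
7. ¬□¬(p ∨ q), v   [¬□-rule on 3: fresh world v, uRv]
8. ¬(p ∨ q), v   [□-rule on 2 via uRv]
9. ¬p, v   [¬∨-rule on 8]
10. ¬q, v   [¬∨-rule on 8]
11. p ∨ q, w   [¬□-rule on 7: fresh world w, vRw]
12. q, w   [∨-rule on 11 (branches; this branch)]
Accessibility: uRu, uRv, vRu, vRv, vRw, wRv, wRw

Satisfiable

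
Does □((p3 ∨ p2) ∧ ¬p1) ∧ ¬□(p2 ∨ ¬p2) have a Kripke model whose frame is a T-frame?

1. □((p3 ∨ p2) ∧ ¬p1) ∧ ¬□(p2 ∨ ¬p2), u
2. □((p3 ∨ p2) ∧ ¬p1), u
3. ¬□(p2 ∨ ¬p2), u
4. (p3 ∨ p2) ∧ ¬p1, u
5. p3 ∨ p2, u
6. ¬p1, u
7. p2, u
8. ¬(p2 ∨ ¬p2), v
9. ¬p2, v
10. p2, v
Accessibility: uRu, uRv, vRv
Branch closes: p2 and ¬p2 both at v.
All branches of the tableau close; one closing branch shown above.

Unsatisfiable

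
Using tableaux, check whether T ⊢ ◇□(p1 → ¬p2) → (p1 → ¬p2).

No, not valid

Tableau for the negation ¬(◇□(p1 → ¬p2) → (p1 → ¬p2)):
1. ¬(◇□(p1 → ¬p2) → (p1 → ¬p2)), w0
2. ◇□(p1 → ¬p2), w0   [¬→-rule on 1]
3. ¬(p1 → ¬p2), w0   [¬→-rule on 1]
4. p1, w0   [¬→-rule on 3]
5. p2, w0   [¬→-rule on 3]
6. □(p1 → ¬p2), w1   [◇-rule on 2: fresh world w1, w0Rw1]
7. p1 → ¬p2, w1   [□-rule on 6 via w1Rw1]
8. ¬p2, w1   [→-rule on 7 (branches; this branch)]
Accessibility: w0Rw0, w0Rw1, w1Rw1
The negation has an open branch (countermodel exists).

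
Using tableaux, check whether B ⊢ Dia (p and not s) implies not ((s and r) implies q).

Tableau for the negation not (Dia (p and not s) implies not ((s and r) implies q)):
1. not (Dia (p and not s) implies not ((s and r) implies q)), 0
2. Dia (p and not s), 0
3. (s and r) implies q, 0
4. q, 0
5. p and not s, 1
6. p, 1
7. not s, 1
Accessibility: 0R0, 0R1, 1R0, 1R1
The negation has an open branch (countermodel exists).

Invalid (countermodel exists)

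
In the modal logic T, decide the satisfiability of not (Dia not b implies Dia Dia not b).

1. not (Dia not b implies Dia Dia not b), w0
2. Dia not b, w0
3. not Dia Dia not b, w0
4. not Dia not b, w0
5. b, w0
6. not b, w1
7. not Dia not b, w1
8. b, w1
Accessibility: w0Rw0, w0Rw1, w1Rw1
Branch closes: b and not b both at w1.
All branches of the tableau close; one closing branch shown above.

Unsatisfiable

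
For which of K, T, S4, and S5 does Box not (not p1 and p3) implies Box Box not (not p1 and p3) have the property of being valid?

S4-tableau for the negation not (Box not (not p1 and p3) implies Box Box not (not p1 and p3)):
1. not (Box not (not p1 and p3) implies Box Box not (not p1 and p3)), 0
2. Box not (not p1 and p3), 0
3. not Box Box not (not p1 and p3), 0
4. not (not p1 and p3), 0
5. not p3, 0
6. not Box not (not p1 and p3), 1
7. not (not p1 and p3), 1
8. not p3, 1
9. not p1 and p3, 2
10. not p1, 2
11. p3, 2
12. not (not p1 and p3), 2
13. not p3, 2
Accessibility: 0R0, 0R1, 0R2, 1R1, 1R2, 2R2
Branch closes: p3 and not p3 both at 2.
Every branch closes (one shown): valid in S4, hence also in S5 (every theorem of S4 is a theorem of S5).
T-tableau for the negation not (Box not (not p1 and p3) implies Box Box not (not p1 and p3)):
1. not (Box not (not p1 and p3) implies Box Box not (not p1 and p3)), 0
2. Box not (not p1 and p3), 0
3. not Box Box not (not p1 and p3), 0
4. not (not p1 and p3), 0
5. not p3, 0
6. not Box not (not p1 and p3), 1
7. not (not p1 and p3), 1
8. not p3, 1
9. not p1 and p3, 2
10. not p1, 2
11. p3, 2
Accessibility: 0R0, 0R1, 1R1, 1R2, 2R2
Complete open branch: countermodel on a T-frame, so not valid in T, nor in K (the same frame is also a K-frame).

S4, S5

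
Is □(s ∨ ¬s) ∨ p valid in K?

Yes, valid

Tableau for the negation ¬(□(s ∨ ¬s) ∨ p):
1. ¬(□(s ∨ ¬s) ∨ p), u
2. ¬□(s ∨ ¬s), u
3. ¬p, u
4. ¬(s ∨ ¬s), v
5. ¬s, v
6. s, v
Accessibility: uRv
Branch closes: s and ¬s both at v.
Every branch of the negation's tableau closes; the branch above is one of them.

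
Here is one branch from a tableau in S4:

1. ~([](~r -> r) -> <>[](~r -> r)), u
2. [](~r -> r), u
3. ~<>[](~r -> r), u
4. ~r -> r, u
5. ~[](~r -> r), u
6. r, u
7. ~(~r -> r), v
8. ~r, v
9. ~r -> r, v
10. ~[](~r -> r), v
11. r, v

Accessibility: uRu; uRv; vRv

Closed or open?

Both r and ~r appear at v.

Yes, closed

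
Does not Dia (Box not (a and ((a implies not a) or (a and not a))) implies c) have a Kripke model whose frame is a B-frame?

1. not Dia (Box not (a and ((a implies not a) or (a and not a))) implies c), u
2. not (Box not (a and ((a implies not a) or (a and not a))) implies c), u   [neg-Dia-rule on 1 via uRu]
3. Box not (a and ((a implies not a) or (a and not a))), u   [neg-implies-rule on 2]
4. not c, u   [neg-implies-rule on 2]
5. not (a and ((a implies not a) or (a and not a))), u   [Box-rule on 3 via uRu]
6. not ((a implies not a) or (a and not a)), u   [neg-and-rule on 5 (branches; this branch)]
7. not (a implies not a), u   [neg-or-rule on 6]
8. not (a and not a), u   [neg-or-rule on 6]
9. a, u   [neg-implies-rule on 7]
Accessibility: uRu

Yes, satisfiable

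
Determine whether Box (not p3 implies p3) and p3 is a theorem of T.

Invalid (countermodel exists)

Tableau for the negation not (Box (not p3 implies p3) and p3):
1. not (Box (not p3 implies p3) and p3), 0
2. not p3, 0   [neg-and-rule on 1 (branches; this branch)]
Accessibility: 0R0
The negation has an open branch (countermodel exists).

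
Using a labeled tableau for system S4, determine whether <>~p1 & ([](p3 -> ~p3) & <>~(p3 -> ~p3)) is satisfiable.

Unsatisfiable (every branch closes)

1. <>~p1 & ([](p3 -> ~p3) & <>~(p3 -> ~p3)), 0
2. <>~p1, 0   [&-rule on 1]
3. [](p3 -> ~p3) & <>~(p3 -> ~p3), 0   [&-rule on 1]
4. [](p3 -> ~p3), 0   [&-rule on 3]
5. <>~(p3 -> ~p3), 0   [&-rule on 3]
6. p3 -> ~p3, 0   [[]-rule on 4 via 0R0]
7. ~p3, 0   [->-rule on 6 (branches; this branch)]
8. ~p1, 1   [<>-rule on 2: fresh world 1, 0R1]
9. p3 -> ~p3, 1   [[]-rule on 4 via 0R1]
10. ~p3, 1   [->-rule on 9 (branches; this branch)]
11. ~(p3 -> ~p3), 2   [<>-rule on 5: fresh world 2, 0R2]
12. p3, 2   [~->-rule on 11]
13. p3 -> ~p3, 2   [[]-rule on 4 via 0R2]
14. ~p3, 2   [->-rule on 13 (branches; this branch)]
Accessibility: 0R0, 0R1, 0R2, 1R1, 2R2
Branch closes: p3 and ~p3 both at 2.
(One branch shown.) All branches close.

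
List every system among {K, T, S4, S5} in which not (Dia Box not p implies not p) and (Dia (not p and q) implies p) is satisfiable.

K, T, S4

S4-tableau for the formula:
1. not (Dia Box not p implies not p) and (Dia (not p and q) implies p), u
2. not (Dia Box not p implies not p), u   [and-rule on 1]
3. Dia (not p and q) implies p, u   [and-rule on 1]
4. Dia Box not p, u   [neg-implies-rule on 2]
5. p, u   [neg-implies-rule on 2]
6. Box not p, v   [Dia-rule on 4: fresh world v, uRv]
7. not p, v   [Box-rule on 6 via vRv]
Accessibility: uRu, uRv, vRv
Complete open branch: satisfiable in S4, hence also in K, T (this S4-model is also a K-model and a T-model).
S5-tableau for the formula:
1. not (Dia Box not p implies not p) and (Dia (not p and q) implies p), u
2. not (Dia Box not p implies not p), u   [and-rule on 1]
3. Dia (not p and q) implies p, u   [and-rule on 1]
4. Dia Box not p, u   [neg-implies-rule on 2]
5. p, u   [neg-implies-rule on 2]
6. not Dia (not p and q), u   [implies-rule on 3 (branches; this branch)]
7. not (not p and q), u   [neg-Dia-rule on 6 via uRu]
8. not q, u   [neg-and-rule on 7 (branches; this branch)]
9. Box not p, v   [Dia-rule on 4: fresh world v, uRv]
10. not (not p and q), v   [neg-Dia-rule on 6 via uRv]
11. not p, u   [Box-rule on 9 via vRu]
Accessibility: uRu, uRv, vRu, vRv
Branch closes: p and not p both at u.
Every branch closes (one shown): unsatisfiable in S5.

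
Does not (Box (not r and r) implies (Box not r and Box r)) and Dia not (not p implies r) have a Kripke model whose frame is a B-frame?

1. not (Box (not r and r) implies (Box not r and Box r)) and Dia not (not p implies r), w0
2. not (Box (not r and r) implies (Box not r and Box r)), w0
3. Dia not (not p implies r), w0
4. Box (not r and r), w0
5. not (Box not r and Box r), w0
6. not r and r, w0
7. not r, w0
8. r, w0
Accessibility: w0Rw0
Branch closes: r and not r both at w0.
Every branch closes; the branch above is one of them.

Unsatisfiable (every branch closes)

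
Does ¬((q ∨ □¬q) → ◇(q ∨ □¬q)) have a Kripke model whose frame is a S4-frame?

Unsatisfiable

1. ¬((q ∨ □¬q) → ◇(q ∨ □¬q)), 0
2. q ∨ □¬q, 0
3. ¬◇(q ∨ □¬q), 0
4. ¬(q ∨ □¬q), 0
5. ¬q, 0
6. ¬□¬q, 0
7. □¬q, 0
8. q, 1
9. ¬(q ∨ □¬q), 1
10. ¬q, 1
11. ¬□¬q, 1
Accessibility: 0R0, 0R1, 1R1
Branch closes: q and ¬q both at 1.
Every branch closes; the branch above is one of them.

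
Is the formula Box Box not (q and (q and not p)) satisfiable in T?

Satisfiable

1. Box Box not (q and (q and not p)), u
2. Box not (q and (q and not p)), u
3. not (q and (q and not p)), u
4. not (q and not p), u
5. p, u
Accessibility: uRu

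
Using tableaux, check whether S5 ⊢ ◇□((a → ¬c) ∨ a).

Tableau for the negation ¬◇□((a → ¬c) ∨ a):
1. ¬◇□((a → ¬c) ∨ a), w0
2. ¬□((a → ¬c) ∨ a), w0
3. ¬((a → ¬c) ∨ a), w1
4. ¬(a → ¬c), w1
5. ¬a, w1
6. a, w1
7. c, w1
Accessibility: w0Rw0, w0Rw1, w1Rw0, w1Rw1
Branch closes: a and ¬a both at w1.
All branches of the negation close; one closing branch shown above.

Valid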